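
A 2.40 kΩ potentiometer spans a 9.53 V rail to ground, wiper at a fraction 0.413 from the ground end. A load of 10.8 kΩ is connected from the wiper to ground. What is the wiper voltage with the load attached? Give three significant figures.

V ≈ 3.73 V

The wiper splits the pot into (1−α)R = 1409 Ω above and αR = 991.2 Ω below.
Lower section ‖ load = 907.9 Ω.
V_wiper = 9.53 × 907.9/(1409 + 907.9) = 3.73 V.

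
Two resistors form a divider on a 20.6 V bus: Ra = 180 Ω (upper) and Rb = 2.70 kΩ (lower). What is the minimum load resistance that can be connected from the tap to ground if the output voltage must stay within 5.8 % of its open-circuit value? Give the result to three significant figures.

Output resistance R_th = Ra‖Rb = (180 × 2700)/2880 = 168.8 Ω.
The fractional drop is R_th/(R_th + R_L); requiring this ≤ 0.0580 gives R_L ≥ R_th(1/0.0580 − 1) = 168.8 × 16.24 = 2.74 kΩ.

R_L(min) ≈ 2.74 kΩ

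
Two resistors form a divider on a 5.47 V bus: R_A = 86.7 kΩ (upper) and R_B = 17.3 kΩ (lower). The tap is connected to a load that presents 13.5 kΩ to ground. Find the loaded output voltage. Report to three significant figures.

V_out ≈ 0.440 V

The load sits in parallel with R_B: R_B‖R_L = (17.3 × 13.5) / (17.3 + 13.5) = 7.583 kΩ.
V_out = 5.47 × 7.583 / (86.7 + 7.583) = 5.47 × 7.583/94.28 = 0.440 V.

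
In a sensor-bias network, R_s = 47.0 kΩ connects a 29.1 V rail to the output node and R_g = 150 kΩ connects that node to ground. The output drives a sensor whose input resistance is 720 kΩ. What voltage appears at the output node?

V_out ≈ 21.1 V

The load sits in parallel with R_g: R_g‖R_L = (150 × 720) / (150 + 720) = 124.1 kΩ.
V_out = 29.1 × 124.1 / (47.0 + 124.1) = 29.1 × 124.1/171.1 = 21.1 V.
(Unloaded it would have been 22.2 V.)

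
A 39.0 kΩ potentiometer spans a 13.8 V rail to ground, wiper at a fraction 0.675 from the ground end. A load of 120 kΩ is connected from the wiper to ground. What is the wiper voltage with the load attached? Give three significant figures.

V ≈ 8.70 V

The wiper splits the pot into (1−α)R = 12.67 kΩ above and αR = 26.32 kΩ below.
Lower section ‖ load = 21.59 kΩ.
V_wiper = 13.8 × 21.59/(12.67 + 21.59) = 8.70 V.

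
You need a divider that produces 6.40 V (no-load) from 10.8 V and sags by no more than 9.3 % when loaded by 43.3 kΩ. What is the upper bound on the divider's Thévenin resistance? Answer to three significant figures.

R_th ≤ 4.44 kΩ

Loading drop = R_th/(R_th + R_L) ≤ 0.0930, so R_th ≤ R_L · ε/(1−ε) = 43.3 kΩ × 0.0930/0.9070 = 4.44 kΩ.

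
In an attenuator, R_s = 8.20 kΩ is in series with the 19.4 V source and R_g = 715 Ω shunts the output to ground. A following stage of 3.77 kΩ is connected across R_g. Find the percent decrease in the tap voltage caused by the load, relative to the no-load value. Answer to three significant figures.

14.9 %

The divider's output (Thévenin) resistance is R_s‖R_g = 657.7 Ω.
Fractional drop under load = R_th/(R_th + R_L) = 657.7 / (657.7 + 3770) = 0.1485.
So the output falls by 14.9 %.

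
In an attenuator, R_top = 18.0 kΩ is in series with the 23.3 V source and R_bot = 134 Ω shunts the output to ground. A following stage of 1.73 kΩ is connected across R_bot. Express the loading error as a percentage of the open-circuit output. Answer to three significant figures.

7.14 %

The divider's output (Thévenin) resistance is R_top‖R_bot = 133.0 Ω.
Fractional drop under load = R_th/(R_th + R_L) = 133.0 / (133.0 + 1730) = 0.07140.
So the output falls by 7.14 %.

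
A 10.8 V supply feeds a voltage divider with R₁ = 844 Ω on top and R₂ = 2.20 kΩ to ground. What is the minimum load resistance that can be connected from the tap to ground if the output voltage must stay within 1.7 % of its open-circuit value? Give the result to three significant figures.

R_L(min) ≈ 35.3 kΩ

Output resistance R_th = R₁‖R₂ = (844 × 2200)/3044 = 610.0 Ω.
The fractional drop is R_th/(R_th + R_L); requiring this ≤ 0.0170 gives R_L ≥ R_th(1/0.0170 − 1) = 610.0 × 57.82 = 35.3 kΩ.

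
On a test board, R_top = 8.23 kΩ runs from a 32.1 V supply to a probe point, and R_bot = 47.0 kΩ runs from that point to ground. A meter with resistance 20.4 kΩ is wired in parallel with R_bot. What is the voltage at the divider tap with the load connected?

V_out ≈ 20.3 V

The load sits in parallel with R_bot: R_bot‖R_L = (47.0 × 20.4) / (47.0 + 20.4) = 14.23 kΩ.
V_out = 32.1 × 14.23 / (8.23 + 14.23) = 32.1 × 14.23/22.46 = 20.3 V.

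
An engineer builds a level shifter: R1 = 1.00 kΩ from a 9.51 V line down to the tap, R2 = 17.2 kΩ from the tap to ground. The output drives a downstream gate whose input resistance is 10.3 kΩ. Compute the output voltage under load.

The load sits in parallel with R2: R2‖R_L = (17.2 × 10.3) / (17.2 + 10.3) = 6.442 kΩ.
V_out = 9.51 × 6.442 / (1.00 + 6.442) = 9.51 × 6.442/7.442 = 8.23 V.

V_out ≈ 8.23 V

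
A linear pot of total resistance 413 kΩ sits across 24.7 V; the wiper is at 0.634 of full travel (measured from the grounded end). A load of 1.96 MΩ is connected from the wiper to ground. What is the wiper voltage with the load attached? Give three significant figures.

The wiper splits the pot into (1−α)R = 151.2 kΩ above and αR = 261.8 kΩ below.
Lower section ‖ load = 231.0 kΩ.
V_wiper = 24.7 × 231.0/(151.2 + 231.0) = 14.9 V.

V ≈ 14.9 V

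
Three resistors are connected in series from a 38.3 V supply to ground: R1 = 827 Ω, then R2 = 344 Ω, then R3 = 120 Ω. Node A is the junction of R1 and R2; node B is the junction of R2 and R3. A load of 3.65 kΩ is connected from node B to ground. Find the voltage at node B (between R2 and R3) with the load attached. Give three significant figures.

V ≈ 3.46 V

At node B, R3 is in parallel with the load: R3‖R_L = 116.2 Ω.
Below node A the resistance is R2 + (R3‖R_L) = 460.2 Ω, so V_A = 38.3 × 460.2/1287 = 13.69 V.
Then V_B = V_A × (R3‖R_L)/(R2 + R3‖R_L) = 13.69 × 116.2/460.2 = 3.46 V.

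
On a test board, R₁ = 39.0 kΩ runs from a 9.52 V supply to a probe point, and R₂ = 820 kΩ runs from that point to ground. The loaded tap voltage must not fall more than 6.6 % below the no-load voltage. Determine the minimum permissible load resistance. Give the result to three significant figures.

R_L(min) ≈ 527 kΩ

Output resistance R_th = R₁‖R₂ = (39.0 × 820)/859.0 = 37.23 kΩ.
The fractional drop is R_th/(R_th + R_L); requiring this ≤ 0.0660 gives R_L ≥ R_th(1/0.0660 − 1) = 37.23 × 14.15 = 527 kΩ.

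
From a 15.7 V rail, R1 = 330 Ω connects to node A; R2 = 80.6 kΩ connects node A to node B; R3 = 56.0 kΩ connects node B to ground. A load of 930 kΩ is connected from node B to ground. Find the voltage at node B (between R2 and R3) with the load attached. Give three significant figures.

V ≈ 6.20 V

At node B, R3 is in parallel with the load: R3‖R_L = 52820 Ω.
Below node A the resistance is R2 + (R3‖R_L) = 133400 Ω, so V_A = 15.7 × 133400/133700 = 15.66 V.
Then V_B = V_A × (R3‖R_L)/(R2 + R3‖R_L) = 15.66 × 52820/133400 = 6.20 V.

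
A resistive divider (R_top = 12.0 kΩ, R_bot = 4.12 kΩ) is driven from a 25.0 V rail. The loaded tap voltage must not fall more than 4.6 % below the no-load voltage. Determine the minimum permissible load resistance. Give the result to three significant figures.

R_L(min) ≈ 63.6 kΩ

Output resistance R_th = R_top‖R_bot = (12.0 × 4.12)/16.12 = 3.067 kΩ.
The fractional drop is R_th/(R_th + R_L); requiring this ≤ 0.0460 gives R_L ≥ R_th(1/0.0460 − 1) = 3.067 × 20.74 = 63.6 kΩ.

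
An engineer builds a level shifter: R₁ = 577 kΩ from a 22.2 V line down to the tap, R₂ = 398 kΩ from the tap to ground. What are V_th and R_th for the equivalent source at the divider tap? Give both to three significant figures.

V_th = 9.06 V, R_th = 236 kΩ

V_th is the open-circuit tap voltage: 22.2 × 398/(577 + 398) = 9.06 V.
With the supply zeroed, R₁ and R₂ appear in parallel from the tap: R_th = R₁‖R₂ = (577 × 398)/975.0 = 236 kΩ.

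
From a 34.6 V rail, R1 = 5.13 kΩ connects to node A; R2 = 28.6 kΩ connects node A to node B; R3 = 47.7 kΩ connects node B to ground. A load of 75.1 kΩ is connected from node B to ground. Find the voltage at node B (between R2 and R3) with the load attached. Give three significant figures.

At node B, R3 is in parallel with the load: R3‖R_L = 29.17 kΩ.
Below node A the resistance is R2 + (R3‖R_L) = 57.77 kΩ, so V_A = 34.6 × 57.77/62.90 = 31.78 V.
Then V_B = V_A × (R3‖R_L)/(R2 + R3‖R_L) = 31.78 × 29.17/57.77 = 16.0 V.

V ≈ 16.0 V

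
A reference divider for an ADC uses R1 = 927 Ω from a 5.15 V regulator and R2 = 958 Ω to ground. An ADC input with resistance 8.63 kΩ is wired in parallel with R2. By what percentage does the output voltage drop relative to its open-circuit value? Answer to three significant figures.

5.18 %

The divider's output (Thévenin) resistance is R1‖R2 = 471.1 Ω.
Fractional drop under load = R_th/(R_th + R_L) = 471.1 / (471.1 + 8630) = 0.05177.
So the output falls by 5.18 %.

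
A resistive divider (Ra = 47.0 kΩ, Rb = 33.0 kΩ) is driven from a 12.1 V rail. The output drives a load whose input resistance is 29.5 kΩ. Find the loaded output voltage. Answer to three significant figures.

The load sits in parallel with Rb: Rb‖R_L = (33.0 × 29.5) / (33.0 + 29.5) = 15.58 kΩ.
V_out = 12.1 × 15.58 / (47.0 + 15.58) = 12.1 × 15.58/62.58 = 3.01 V.

V_out ≈ 3.01 V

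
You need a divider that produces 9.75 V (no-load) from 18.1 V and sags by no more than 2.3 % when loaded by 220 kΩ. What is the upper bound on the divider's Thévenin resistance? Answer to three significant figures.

Loading drop = R_th/(R_th + R_L) ≤ 0.0230, so R_th ≤ R_L · ε/(1−ε) = 220 kΩ × 0.0230/0.9770 = 5.18 kΩ.

R_th ≤ 5.18 kΩ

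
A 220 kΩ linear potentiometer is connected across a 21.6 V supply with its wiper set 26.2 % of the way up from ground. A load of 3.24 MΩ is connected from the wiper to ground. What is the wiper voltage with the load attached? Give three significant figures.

The wiper splits the pot into (1−α)R = 162.4 kΩ above and αR = 57.64 kΩ below.
Lower section ‖ load = 56.63 kΩ.
V_wiper = 21.6 × 56.63/(162.4 + 56.63) = 5.59 V.

V ≈ 5.59 V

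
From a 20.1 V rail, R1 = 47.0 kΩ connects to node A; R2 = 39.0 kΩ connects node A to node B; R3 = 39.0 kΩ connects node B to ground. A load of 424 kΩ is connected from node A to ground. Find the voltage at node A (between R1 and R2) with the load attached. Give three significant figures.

V ≈ 11.7 V

Below node A the series string R2+R3 = 78.00 kΩ sits in parallel with the 424 kΩ load: 65.88 kΩ.
V_A = 20.1 × 65.88/(47.0 + 65.88) = 11.7 V.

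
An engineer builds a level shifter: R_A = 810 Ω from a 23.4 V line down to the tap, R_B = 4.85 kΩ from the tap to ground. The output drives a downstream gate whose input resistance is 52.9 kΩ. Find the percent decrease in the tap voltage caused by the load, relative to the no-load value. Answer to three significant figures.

1.30 %

The divider's output (Thévenin) resistance is R_A‖R_B = 694.1 Ω.
Fractional drop under load = R_th/(R_th + R_L) = 694.1 / (694.1 + 52900) = 0.01295.
So the output falls by 1.30 %.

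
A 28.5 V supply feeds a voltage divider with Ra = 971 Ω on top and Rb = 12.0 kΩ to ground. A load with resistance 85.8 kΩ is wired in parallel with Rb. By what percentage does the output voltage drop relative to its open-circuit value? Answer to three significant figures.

The divider's output (Thévenin) resistance is Ra‖Rb = 898.3 Ω.
Fractional drop under load = R_th/(R_th + R_L) = 898.3 / (898.3 + 85800) = 0.01036.
So the output falls by 1.04 %.

1.04 %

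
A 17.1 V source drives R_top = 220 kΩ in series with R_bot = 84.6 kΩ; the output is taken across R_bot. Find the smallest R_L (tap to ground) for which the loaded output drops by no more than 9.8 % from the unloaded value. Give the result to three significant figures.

R_L(min) ≈ 562 kΩ

Output resistance R_th = R_top‖R_bot = (220 × 84.6)/304.6 = 61.10 kΩ.
The fractional drop is R_th/(R_th + R_L); requiring this ≤ 0.0980 gives R_L ≥ R_th(1/0.0980 − 1) = 61.10 × 9.204 = 562 kΩ.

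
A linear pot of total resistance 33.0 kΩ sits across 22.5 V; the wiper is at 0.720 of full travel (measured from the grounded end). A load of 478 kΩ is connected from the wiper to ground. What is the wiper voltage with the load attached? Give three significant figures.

The wiper splits the pot into (1−α)R = 9.240 kΩ above and αR = 23.76 kΩ below.
Lower section ‖ load = 22.63 kΩ.
V_wiper = 22.5 × 22.63/(9.240 + 22.63) = 16.0 V.

V ≈ 16.0 V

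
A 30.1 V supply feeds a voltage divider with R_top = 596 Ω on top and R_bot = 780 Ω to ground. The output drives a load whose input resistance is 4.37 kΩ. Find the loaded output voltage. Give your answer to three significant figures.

The load sits in parallel with R_bot: R_bot‖R_L = (780 × 4370) / (780 + 4370) = 661.9 Ω.
V_out = 30.1 × 661.9 / (596 + 661.9) = 30.1 × 661.9/1258 = 15.8 V.

V_out ≈ 15.8 V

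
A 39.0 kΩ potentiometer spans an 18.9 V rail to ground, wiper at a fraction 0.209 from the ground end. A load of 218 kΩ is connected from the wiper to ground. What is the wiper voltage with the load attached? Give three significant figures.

The wiper splits the pot into (1−α)R = 30.85 kΩ above and αR = 8.151 kΩ below.
Lower section ‖ load = 7.857 kΩ.
V_wiper = 18.9 × 7.857/(30.85 + 7.857) = 3.84 V.

V ≈ 3.84 V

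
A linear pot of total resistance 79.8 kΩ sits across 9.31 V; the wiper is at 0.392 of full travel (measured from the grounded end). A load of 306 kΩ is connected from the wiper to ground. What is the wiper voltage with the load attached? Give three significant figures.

V ≈ 3.44 V

The wiper splits the pot into (1−α)R = 48.52 kΩ above and αR = 31.28 kΩ below.
Lower section ‖ load = 28.38 kΩ.
V_wiper = 9.31 × 28.38/(48.52 + 28.38) = 3.44 V.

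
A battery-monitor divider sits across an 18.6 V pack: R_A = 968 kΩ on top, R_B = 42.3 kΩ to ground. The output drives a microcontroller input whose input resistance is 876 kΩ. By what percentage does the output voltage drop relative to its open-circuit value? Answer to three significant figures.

4.42 %

The divider's output (Thévenin) resistance is R_A‖R_B = 40.53 kΩ.
Fractional drop under load = R_th/(R_th + R_L) = 40.53 / (40.53 + 876) = 0.04422.
So the output falls by 4.42 %.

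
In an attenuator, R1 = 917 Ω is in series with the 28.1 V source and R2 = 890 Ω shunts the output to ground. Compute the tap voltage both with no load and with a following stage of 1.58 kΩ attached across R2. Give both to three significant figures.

Open-circuit: V = 28.1 × 890/(917 + 890) = 13.8 V.
With the load, R2 becomes R2‖R_L = 569.3 Ω, so V = 28.1 × 569.3/1486 = 10.8 V.

Unloaded: 13.8 V; loaded: 10.8 V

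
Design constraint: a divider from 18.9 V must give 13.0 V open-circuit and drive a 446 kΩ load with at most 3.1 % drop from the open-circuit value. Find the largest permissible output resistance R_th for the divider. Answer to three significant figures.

R_th ≤ 14.3 kΩ

Loading drop = R_th/(R_th + R_L) ≤ 0.0310, so R_th ≤ R_L · ε/(1−ε) = 446 kΩ × 0.0310/0.9690 = 14.3 kΩ.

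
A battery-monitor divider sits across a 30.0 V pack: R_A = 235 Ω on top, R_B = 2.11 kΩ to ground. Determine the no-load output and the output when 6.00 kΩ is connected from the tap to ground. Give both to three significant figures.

Unloaded: 27.0 V; loaded: 26.1 V

Open-circuit: V = 30.0 × 2110/(235 + 2110) = 27.0 V.
With the load, R_B becomes R_B‖R_L = 1561 Ω, so V = 30.0 × 1561/1796 = 26.1 V.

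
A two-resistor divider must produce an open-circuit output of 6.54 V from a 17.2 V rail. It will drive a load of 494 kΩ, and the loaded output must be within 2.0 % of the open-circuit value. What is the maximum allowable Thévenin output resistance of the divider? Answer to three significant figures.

R_th ≤ 10.1 kΩ

Loading drop = R_th/(R_th + R_L) ≤ 0.0200, so R_th ≤ R_L · ε/(1−ε) = 494 kΩ × 0.0200/0.9800 = 10.1 kΩ.
(Any R1, R2 with R2/(R1+R2) = 0.380 and R1‖R2 ≤ 10.1 kΩ will meet the spec.)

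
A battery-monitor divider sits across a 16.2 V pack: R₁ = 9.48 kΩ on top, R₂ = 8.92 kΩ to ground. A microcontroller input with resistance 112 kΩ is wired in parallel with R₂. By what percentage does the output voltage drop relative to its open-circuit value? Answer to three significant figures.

The divider's output (Thévenin) resistance is R₁‖R₂ = 4.596 kΩ.
Fractional drop under load = R_th/(R_th + R_L) = 4.596 / (4.596 + 112) = 0.03942.
So the output falls by 3.94 %.

3.94 %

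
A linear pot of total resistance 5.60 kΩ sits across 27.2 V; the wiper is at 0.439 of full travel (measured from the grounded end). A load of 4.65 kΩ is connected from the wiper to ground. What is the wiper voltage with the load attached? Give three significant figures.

The wiper splits the pot into (1−α)R = 3.142 kΩ above and αR = 2.458 kΩ below.
Lower section ‖ load = 1.608 kΩ.
V_wiper = 27.2 × 1.608/(3.142 + 1.608) = 9.21 V.

V ≈ 9.21 V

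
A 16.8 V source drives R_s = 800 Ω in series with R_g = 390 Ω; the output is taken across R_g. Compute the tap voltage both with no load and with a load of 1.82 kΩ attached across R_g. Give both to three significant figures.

Open-circuit: V = 16.8 × 390/(800 + 390) = 5.51 V.
With the load, R_g becomes R_g‖R_L = 321.2 Ω, so V = 16.8 × 321.2/1121 = 4.81 V.

Unloaded: 5.51 V; loaded: 4.81 V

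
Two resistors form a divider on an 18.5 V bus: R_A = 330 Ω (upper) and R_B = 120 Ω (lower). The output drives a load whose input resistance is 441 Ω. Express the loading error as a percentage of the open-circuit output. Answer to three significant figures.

16.6 %

Unloaded V = 18.5 × 120/450.0 = 4.933 V.
Loaded: R_B‖R_L = 94.33 Ω, giving V = 18.5 × 94.33/424.3 = 4.113 V.
Drop = (4.933 − 4.113) / 4.933 = 16.6 %.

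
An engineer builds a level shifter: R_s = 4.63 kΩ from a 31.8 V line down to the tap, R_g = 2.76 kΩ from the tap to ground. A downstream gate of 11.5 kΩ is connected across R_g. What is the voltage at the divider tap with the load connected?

The load sits in parallel with R_g: R_g‖R_L = (2.76 × 11.5) / (2.76 + 11.5) = 2.226 kΩ.
V_out = 31.8 × 2.226 / (4.63 + 2.226) = 31.8 × 2.226/6.856 = 10.3 V.

V_out ≈ 10.3 V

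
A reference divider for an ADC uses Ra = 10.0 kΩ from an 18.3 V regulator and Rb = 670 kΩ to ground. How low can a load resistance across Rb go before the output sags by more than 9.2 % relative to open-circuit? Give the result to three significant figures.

Output resistance R_th = Ra‖Rb = (10.0 × 670)/680.0 = 9.853 kΩ.
The fractional drop is R_th/(R_th + R_L); requiring this ≤ 0.0920 gives R_L ≥ R_th(1/0.0920 − 1) = 9.853 × 9.870 = 97.2 kΩ.

R_L(min) ≈ 97.2 kΩ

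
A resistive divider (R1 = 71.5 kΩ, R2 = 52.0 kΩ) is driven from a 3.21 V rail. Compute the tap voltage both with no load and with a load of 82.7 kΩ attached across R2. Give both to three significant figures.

Unloaded: 1.35 V; loaded: 0.991 V

Open-circuit: V = 3.21 × 52.0/(71.5 + 52.0) = 1.35 V.
With the load, R2 becomes R2‖R_L = 31.93 kΩ, so V = 3.21 × 31.93/103.4 = 0.991 V.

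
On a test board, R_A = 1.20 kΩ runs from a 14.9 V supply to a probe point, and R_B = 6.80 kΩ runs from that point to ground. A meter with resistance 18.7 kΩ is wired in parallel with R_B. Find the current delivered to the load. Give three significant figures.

I_L ≈ 0.642 mA

R_B‖R_L = 4.987 kΩ; V_out = 14.9 × 4.987/6.187 = 12.01 V.
I_L = V_out / R_L = 12.01 / 18.7 kΩ = 0.642 mA.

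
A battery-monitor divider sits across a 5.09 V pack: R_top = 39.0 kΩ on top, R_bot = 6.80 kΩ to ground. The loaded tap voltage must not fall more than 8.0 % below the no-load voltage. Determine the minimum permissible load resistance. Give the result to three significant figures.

Output resistance R_th = R_top‖R_bot = (39.0 × 6.80)/45.80 = 5.790 kΩ.
The fractional drop is R_th/(R_th + R_L); requiring this ≤ 0.0800 gives R_L ≥ R_th(1/0.0800 − 1) = 5.790 × 11.50 = 66.6 kΩ.

R_L(min) ≈ 66.6 kΩ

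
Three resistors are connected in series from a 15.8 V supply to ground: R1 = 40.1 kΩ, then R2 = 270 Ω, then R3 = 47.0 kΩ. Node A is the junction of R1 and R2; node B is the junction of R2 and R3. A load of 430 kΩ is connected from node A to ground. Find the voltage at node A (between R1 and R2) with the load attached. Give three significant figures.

V ≈ 8.14 V

Below node A the series string R2+R3 = 47270 Ω sits in parallel with the 430000 Ω load: 42590 Ω.
V_A = 15.8 × 42590/(40100 + 42590) = 8.14 V.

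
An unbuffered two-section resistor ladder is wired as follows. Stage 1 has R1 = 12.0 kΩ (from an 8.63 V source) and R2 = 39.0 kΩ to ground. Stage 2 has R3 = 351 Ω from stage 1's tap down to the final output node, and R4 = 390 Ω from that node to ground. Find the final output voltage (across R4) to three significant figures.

V_out ≈ 0.260 V

Stage 2 presents R3+R4 = 741.0 Ω as a load on stage 1's tap.
Stage 1's lower leg becomes R2‖(R3+R4) = 727.2 Ω, so V_mid = 8.63 × 727.2/12730 = 0.4931 V.
Stage 2 is itself unloaded: V_out = V_mid × R4/(R3+R4) = 0.4931 × 390/741.0 = 0.260 V.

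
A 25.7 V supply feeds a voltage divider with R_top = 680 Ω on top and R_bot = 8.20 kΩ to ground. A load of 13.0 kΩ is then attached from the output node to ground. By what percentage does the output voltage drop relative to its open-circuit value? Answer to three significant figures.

4.61 %

The divider's output (Thévenin) resistance is R_top‖R_bot = 627.9 Ω.
Fractional drop under load = R_th/(R_th + R_L) = 627.9 / (627.9 + 13000) = 0.04608.
So the output falls by 4.61 %.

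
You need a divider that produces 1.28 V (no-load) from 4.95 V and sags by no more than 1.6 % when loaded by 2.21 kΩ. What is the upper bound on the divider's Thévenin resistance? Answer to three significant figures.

Loading drop = R_th/(R_th + R_L) ≤ 0.0160, so R_th ≤ R_L · ε/(1−ε) = 2.21 kΩ × 0.0160/0.9840 = 35.9 Ω.
(Any R1, R2 with R2/(R1+R2) = 0.259 and R1‖R2 ≤ 35.9 Ω will meet the spec.)

R_th ≤ 35.9 Ω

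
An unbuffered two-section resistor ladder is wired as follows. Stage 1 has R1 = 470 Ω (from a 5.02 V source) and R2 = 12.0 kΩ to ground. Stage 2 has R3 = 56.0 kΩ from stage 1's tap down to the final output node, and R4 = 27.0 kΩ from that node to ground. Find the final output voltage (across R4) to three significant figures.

Stage 2 presents R3+R4 = 83000 Ω as a load on stage 1's tap.
Stage 1's lower leg becomes R2‖(R3+R4) = 10480 Ω, so V_mid = 5.02 × 10480/10950 = 4.805 V.
Stage 2 is itself unloaded: V_out = V_mid × R4/(R3+R4) = 4.805 × 27000/83000 = 1.56 V.

V_out ≈ 1.56 V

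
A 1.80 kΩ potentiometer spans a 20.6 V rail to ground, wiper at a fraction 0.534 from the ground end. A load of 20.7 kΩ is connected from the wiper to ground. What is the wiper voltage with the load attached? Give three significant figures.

The wiper splits the pot into (1−α)R = 838.8 Ω above and αR = 961.2 Ω below.
Lower section ‖ load = 918.5 Ω.
V_wiper = 20.6 × 918.5/(838.8 + 918.5) = 10.8 V.

V ≈ 10.8 V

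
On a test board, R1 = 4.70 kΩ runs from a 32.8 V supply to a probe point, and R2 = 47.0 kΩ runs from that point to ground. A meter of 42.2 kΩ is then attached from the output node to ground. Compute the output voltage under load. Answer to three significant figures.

V_out ≈ 27.1 V

The load sits in parallel with R2: R2‖R_L = (47.0 × 42.2) / (47.0 + 42.2) = 22.24 kΩ.
V_out = 32.8 × 22.24 / (4.70 + 22.24) = 32.8 × 22.24/26.94 = 27.1 V.
(Unloaded it would have been 29.8 V.)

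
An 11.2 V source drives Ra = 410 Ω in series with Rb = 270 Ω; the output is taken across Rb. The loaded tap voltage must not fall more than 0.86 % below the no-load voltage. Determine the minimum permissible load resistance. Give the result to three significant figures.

Output resistance R_th = Ra‖Rb = (410 × 270)/680.0 = 162.8 Ω.
The fractional drop is R_th/(R_th + R_L); requiring this ≤ 0.00860 gives R_L ≥ R_th(1/0.00860 − 1) = 162.8 × 115.3 = 18.8 kΩ.

R_L(min) ≈ 18.8 kΩ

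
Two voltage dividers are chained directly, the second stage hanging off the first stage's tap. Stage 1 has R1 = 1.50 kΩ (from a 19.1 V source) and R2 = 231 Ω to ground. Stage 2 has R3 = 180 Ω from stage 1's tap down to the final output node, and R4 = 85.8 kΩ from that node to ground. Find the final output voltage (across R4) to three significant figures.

Stage 2 presents R3+R4 = 85980 Ω as a load on stage 1's tap.
Stage 1's lower leg becomes R2‖(R3+R4) = 230.4 Ω, so V_mid = 19.1 × 230.4/1730 = 2.543 V.
Stage 2 is itself unloaded: V_out = V_mid × R4/(R3+R4) = 2.543 × 85800/85980 = 2.54 V.

V_out ≈ 2.54 V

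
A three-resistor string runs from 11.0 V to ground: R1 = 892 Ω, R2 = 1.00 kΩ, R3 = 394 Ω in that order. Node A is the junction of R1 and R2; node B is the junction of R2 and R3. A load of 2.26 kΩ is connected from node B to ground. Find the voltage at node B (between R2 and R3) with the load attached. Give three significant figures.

At node B, R3 is in parallel with the load: R3‖R_L = 335.5 Ω.
Below node A the resistance is R2 + (R3‖R_L) = 1336 Ω, so V_A = 11.0 × 1336/2228 = 6.595 V.
Then V_B = V_A × (R3‖R_L)/(R2 + R3‖R_L) = 6.595 × 335.5/1336 = 1.66 V.

V ≈ 1.66 V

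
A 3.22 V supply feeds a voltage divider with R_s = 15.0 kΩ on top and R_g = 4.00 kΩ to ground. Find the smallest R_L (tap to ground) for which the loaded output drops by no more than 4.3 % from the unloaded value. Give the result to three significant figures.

Output resistance R_th = R_s‖R_g = (15.0 × 4.00)/19.00 = 3.158 kΩ.
The fractional drop is R_th/(R_th + R_L); requiring this ≤ 0.0430 gives R_L ≥ R_th(1/0.0430 − 1) = 3.158 × 22.26 = 70.3 kΩ.

R_L(min) ≈ 70.3 kΩ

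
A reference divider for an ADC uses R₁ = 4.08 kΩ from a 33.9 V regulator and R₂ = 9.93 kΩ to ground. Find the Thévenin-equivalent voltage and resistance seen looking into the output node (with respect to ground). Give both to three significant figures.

V_th = 24.0 V, R_th = 2.89 kΩ

V_th is the open-circuit tap voltage: 33.9 × 9.93/(4.08 + 9.93) = 24.0 V.
With the supply zeroed, R₁ and R₂ appear in parallel from the tap: R_th = R₁‖R₂ = (4.08 × 9.93)/14.01 = 2.89 kΩ.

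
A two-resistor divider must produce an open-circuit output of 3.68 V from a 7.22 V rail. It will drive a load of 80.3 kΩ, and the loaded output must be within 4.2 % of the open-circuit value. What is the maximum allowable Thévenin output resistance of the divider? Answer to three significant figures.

R_th ≤ 3.52 kΩ

Loading drop = R_th/(R_th + R_L) ≤ 0.0420, so R_th ≤ R_L · ε/(1−ε) = 80.3 kΩ × 0.0420/0.9580 = 3.52 kΩ.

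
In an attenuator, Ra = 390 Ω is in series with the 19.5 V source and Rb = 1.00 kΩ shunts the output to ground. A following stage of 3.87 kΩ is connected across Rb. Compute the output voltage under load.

The load sits in parallel with Rb: Rb‖R_L = (1000 × 3870) / (1000 + 3870) = 794.7 Ω.
V_out = 19.5 × 794.7 / (390 + 794.7) = 19.5 × 794.7/1185 = 13.1 V.

V_out ≈ 13.1 V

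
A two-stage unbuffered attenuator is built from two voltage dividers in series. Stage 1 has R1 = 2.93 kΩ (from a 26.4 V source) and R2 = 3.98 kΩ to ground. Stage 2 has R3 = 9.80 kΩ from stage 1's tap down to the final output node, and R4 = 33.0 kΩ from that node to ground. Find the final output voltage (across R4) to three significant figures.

V_out ≈ 11.3 V

Stage 2 presents R3+R4 = 42.80 kΩ as a load on stage 1's tap.
Stage 1's lower leg becomes R2‖(R3+R4) = 3.641 kΩ, so V_mid = 26.4 × 3.641/6.571 = 14.63 V.
Stage 2 is itself unloaded: V_out = V_mid × R4/(R3+R4) = 14.63 × 33.0/42.80 = 11.3 V.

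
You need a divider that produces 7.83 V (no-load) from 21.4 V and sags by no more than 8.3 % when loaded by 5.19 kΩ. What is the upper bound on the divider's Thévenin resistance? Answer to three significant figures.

Loading drop = R_th/(R_th + R_L) ≤ 0.0830, so R_th ≤ R_L · ε/(1−ε) = 5.19 kΩ × 0.0830/0.9170 = 470 Ω.

R_th ≤ 470 Ω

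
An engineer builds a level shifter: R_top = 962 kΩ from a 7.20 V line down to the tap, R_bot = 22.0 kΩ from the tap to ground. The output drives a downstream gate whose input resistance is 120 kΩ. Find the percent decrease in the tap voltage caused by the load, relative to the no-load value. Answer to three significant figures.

Unloaded V = 7.20 × 22.0/984.0 = 0.1610 V.
Loaded: R_bot‖R_L = 18.59 kΩ, giving V = 7.20 × 18.59/980.6 = 0.1365 V.
Drop = (0.1610 − 0.1365) / 0.1610 = 15.2 %.

15.2 %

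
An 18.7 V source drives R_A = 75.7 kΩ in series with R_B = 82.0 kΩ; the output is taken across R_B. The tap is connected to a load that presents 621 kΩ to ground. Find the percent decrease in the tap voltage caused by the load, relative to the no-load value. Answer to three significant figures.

5.96 %

The divider's output (Thévenin) resistance is R_A‖R_B = 39.36 kΩ.
Fractional drop under load = R_th/(R_th + R_L) = 39.36 / (39.36 + 621) = 0.05961.
So the output falls by 5.96 %.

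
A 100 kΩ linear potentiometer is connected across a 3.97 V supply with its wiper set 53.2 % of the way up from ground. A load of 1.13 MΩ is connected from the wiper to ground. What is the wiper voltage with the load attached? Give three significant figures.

V ≈ 2.07 V

The wiper splits the pot into (1−α)R = 46.80 kΩ above and αR = 53.20 kΩ below.
Lower section ‖ load = 50.81 kΩ.
V_wiper = 3.97 × 50.81/(46.80 + 50.81) = 2.07 V.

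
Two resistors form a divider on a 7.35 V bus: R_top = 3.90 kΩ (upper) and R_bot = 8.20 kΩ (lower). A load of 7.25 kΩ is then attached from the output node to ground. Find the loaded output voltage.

The load sits in parallel with R_bot: R_bot‖R_L = (8.20 × 7.25) / (8.20 + 7.25) = 3.848 kΩ.
V_out = 7.35 × 3.848 / (3.90 + 3.848) = 7.35 × 3.848/7.748 = 3.65 V.

V_out ≈ 3.65 V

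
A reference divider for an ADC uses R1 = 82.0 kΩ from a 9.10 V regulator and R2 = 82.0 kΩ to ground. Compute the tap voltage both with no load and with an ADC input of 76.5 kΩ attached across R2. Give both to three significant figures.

Open-circuit: V = 9.10 × 82.0/(82.0 + 82.0) = 4.55 V.
With the load, R2 becomes R2‖R_L = 39.58 kΩ, so V = 9.10 × 39.58/121.6 = 2.96 V.

Unloaded: 4.55 V; loaded: 2.96 V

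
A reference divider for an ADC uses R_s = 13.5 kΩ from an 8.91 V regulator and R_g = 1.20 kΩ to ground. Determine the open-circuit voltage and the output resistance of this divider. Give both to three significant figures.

V_th is the open-circuit tap voltage: 8.91 × 1.20/(13.5 + 1.20) = 0.727 V.
With the supply zeroed, R_s and R_g appear in parallel from the tap: R_th = R_s‖R_g = (13.5 × 1.20)/14.70 = 1.10 kΩ.

V_th = 0.727 V, R_th = 1.10 kΩ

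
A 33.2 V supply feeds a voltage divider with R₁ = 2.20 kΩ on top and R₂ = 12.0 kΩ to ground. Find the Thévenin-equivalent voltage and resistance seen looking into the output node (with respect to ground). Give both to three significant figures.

V_th is the open-circuit tap voltage: 33.2 × 12.0/(2.20 + 12.0) = 28.1 V.
With the supply zeroed, R₁ and R₂ appear in parallel from the tap: R_th = R₁‖R₂ = (2.20 × 12.0)/14.20 = 1.86 kΩ.

V_th = 28.1 V, R_th = 1.86 kΩ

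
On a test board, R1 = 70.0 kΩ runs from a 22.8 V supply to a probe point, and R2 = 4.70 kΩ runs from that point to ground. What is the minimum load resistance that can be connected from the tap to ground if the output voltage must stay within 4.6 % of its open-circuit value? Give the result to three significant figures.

R_L(min) ≈ 91.3 kΩ

Output resistance R_th = R1‖R2 = (70.0 × 4.70)/74.70 = 4.404 kΩ.
The fractional drop is R_th/(R_th + R_L); requiring this ≤ 0.0460 gives R_L ≥ R_th(1/0.0460 − 1) = 4.404 × 20.74 = 91.3 kΩ.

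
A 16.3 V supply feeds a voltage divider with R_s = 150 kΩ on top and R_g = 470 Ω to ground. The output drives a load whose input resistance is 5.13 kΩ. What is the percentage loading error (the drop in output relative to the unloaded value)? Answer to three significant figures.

The divider's output (Thévenin) resistance is R_s‖R_g = 468.5 Ω.
Fractional drop under load = R_th/(R_th + R_L) = 468.5 / (468.5 + 5130) = 0.08369.
So the output falls by 8.37 %.

8.37 %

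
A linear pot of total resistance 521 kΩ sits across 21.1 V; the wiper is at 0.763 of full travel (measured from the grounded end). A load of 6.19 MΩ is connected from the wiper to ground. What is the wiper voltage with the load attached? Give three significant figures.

The wiper splits the pot into (1−α)R = 123.5 kΩ above and αR = 397.5 kΩ below.
Lower section ‖ load = 373.5 kΩ.
V_wiper = 21.1 × 373.5/(123.5 + 373.5) = 15.9 V.

V ≈ 15.9 V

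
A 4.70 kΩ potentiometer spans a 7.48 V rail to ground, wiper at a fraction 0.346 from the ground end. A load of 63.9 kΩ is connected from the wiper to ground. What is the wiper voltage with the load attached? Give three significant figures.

V ≈ 2.55 V

The wiper splits the pot into (1−α)R = 3.074 kΩ above and αR = 1.626 kΩ below.
Lower section ‖ load = 1.586 kΩ.
V_wiper = 7.48 × 1.586/(3.074 + 1.586) = 2.55 V.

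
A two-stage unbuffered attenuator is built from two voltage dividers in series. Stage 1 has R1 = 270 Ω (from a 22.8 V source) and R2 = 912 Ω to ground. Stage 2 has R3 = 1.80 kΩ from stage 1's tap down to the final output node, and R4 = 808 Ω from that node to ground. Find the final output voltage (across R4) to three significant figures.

V_out ≈ 5.05 V

Stage 2 presents R3+R4 = 2608 Ω as a load on stage 1's tap.
Stage 1's lower leg becomes R2‖(R3+R4) = 675.7 Ω, so V_mid = 22.8 × 675.7/945.7 = 16.29 V.
Stage 2 is itself unloaded: V_out = V_mid × R4/(R3+R4) = 16.29 × 808/2608 = 5.05 V.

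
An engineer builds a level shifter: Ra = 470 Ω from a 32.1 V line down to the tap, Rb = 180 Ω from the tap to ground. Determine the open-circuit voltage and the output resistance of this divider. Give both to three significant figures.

V_th = 8.89 V, R_th = 130 Ω

V_th is the open-circuit tap voltage: 32.1 × 180/(470 + 180) = 8.89 V.
With the supply zeroed, Ra and Rb appear in parallel from the tap: R_th = Ra‖Rb = (470 × 180)/650.0 = 130 Ω.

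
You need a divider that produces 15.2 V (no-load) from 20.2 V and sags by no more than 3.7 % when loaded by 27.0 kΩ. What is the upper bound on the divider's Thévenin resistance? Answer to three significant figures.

Loading drop = R_th/(R_th + R_L) ≤ 0.0370, so R_th ≤ R_L · ε/(1−ε) = 27.0 kΩ × 0.0370/0.9630 = 1.04 kΩ.

R_th ≤ 1.04 kΩ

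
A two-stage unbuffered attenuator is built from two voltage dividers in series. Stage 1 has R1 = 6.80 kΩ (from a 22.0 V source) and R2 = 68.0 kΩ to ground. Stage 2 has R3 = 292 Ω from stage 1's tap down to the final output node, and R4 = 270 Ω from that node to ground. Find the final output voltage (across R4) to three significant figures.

V_out ≈ 0.801 V

Stage 2 presents R3+R4 = 562.0 Ω as a load on stage 1's tap.
Stage 1's lower leg becomes R2‖(R3+R4) = 557.4 Ω, so V_mid = 22.0 × 557.4/7357 = 1.667 V.
Stage 2 is itself unloaded: V_out = V_mid × R4/(R3+R4) = 1.667 × 270/562.0 = 0.801 V.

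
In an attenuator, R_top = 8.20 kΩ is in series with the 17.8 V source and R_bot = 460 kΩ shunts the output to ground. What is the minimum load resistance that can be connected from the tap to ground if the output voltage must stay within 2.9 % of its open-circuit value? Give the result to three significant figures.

R_L(min) ≈ 270 kΩ

Output resistance R_th = R_top‖R_bot = (8.20 × 460)/468.2 = 8.056 kΩ.
The fractional drop is R_th/(R_th + R_L); requiring this ≤ 0.0290 gives R_L ≥ R_th(1/0.0290 − 1) = 8.056 × 33.48 = 270 kΩ.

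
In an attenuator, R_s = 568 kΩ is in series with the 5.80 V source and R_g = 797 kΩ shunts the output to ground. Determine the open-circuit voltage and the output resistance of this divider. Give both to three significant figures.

V_th = 3.39 V, R_th = 332 kΩ

V_th is the open-circuit tap voltage: 5.80 × 797/(568 + 797) = 3.39 V.
With the supply zeroed, R_s and R_g appear in parallel from the tap: R_th = R_s‖R_g = (568 × 797)/1365 = 332 kΩ.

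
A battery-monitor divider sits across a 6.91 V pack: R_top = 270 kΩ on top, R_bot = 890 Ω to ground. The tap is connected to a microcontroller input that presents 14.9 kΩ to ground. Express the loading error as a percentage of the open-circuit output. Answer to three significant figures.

5.62 %

The divider's output (Thévenin) resistance is R_top‖R_bot = 887.1 Ω.
Fractional drop under load = R_th/(R_th + R_L) = 887.1 / (887.1 + 14900) = 0.05619.
So the output falls by 5.62 %.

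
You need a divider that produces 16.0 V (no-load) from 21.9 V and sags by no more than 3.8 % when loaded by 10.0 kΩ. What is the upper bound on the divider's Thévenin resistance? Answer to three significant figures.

Loading drop = R_th/(R_th + R_L) ≤ 0.0380, so R_th ≤ R_L · ε/(1−ε) = 10.0 kΩ × 0.0380/0.9620 = 395 Ω.

R_th ≤ 395 Ω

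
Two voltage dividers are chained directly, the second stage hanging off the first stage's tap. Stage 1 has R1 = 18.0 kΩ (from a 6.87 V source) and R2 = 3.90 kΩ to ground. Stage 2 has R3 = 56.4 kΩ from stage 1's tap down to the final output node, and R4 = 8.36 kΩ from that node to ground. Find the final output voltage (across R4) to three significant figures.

V_out ≈ 0.150 V

Stage 2 presents R3+R4 = 64.76 kΩ as a load on stage 1's tap.
Stage 1's lower leg becomes R2‖(R3+R4) = 3.678 kΩ, so V_mid = 6.87 × 3.678/21.68 = 1.166 V.
Stage 2 is itself unloaded: V_out = V_mid × R4/(R3+R4) = 1.166 × 8.36/64.76 = 0.150 V.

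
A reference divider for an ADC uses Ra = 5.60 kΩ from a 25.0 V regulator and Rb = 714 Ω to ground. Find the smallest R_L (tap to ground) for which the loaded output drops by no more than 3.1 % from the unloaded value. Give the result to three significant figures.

Output resistance R_th = Ra‖Rb = (5600 × 714)/6314 = 633.3 Ω.
The fractional drop is R_th/(R_th + R_L); requiring this ≤ 0.0310 gives R_L ≥ R_th(1/0.0310 − 1) = 633.3 × 31.26 = 19.8 kΩ.

R_L(min) ≈ 19.8 kΩ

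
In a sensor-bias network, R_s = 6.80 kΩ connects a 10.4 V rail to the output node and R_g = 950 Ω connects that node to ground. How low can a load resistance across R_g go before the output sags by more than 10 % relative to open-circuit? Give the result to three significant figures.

R_L(min) ≈ 7.50 kΩ

Output resistance R_th = R_s‖R_g = (6800 × 950)/7750 = 833.5 Ω.
The fractional drop is R_th/(R_th + R_L); requiring this ≤ 0.100 gives R_L ≥ R_th(1/0.100 − 1) = 833.5 × 9.000 = 7.50 kΩ.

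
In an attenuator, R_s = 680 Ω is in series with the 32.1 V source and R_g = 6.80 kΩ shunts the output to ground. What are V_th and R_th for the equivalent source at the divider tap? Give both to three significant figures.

V_th is the open-circuit tap voltage: 32.1 × 6800/(680 + 6800) = 29.2 V.
With the supply zeroed, R_s and R_g appear in parallel from the tap: R_th = R_s‖R_g = (680 × 6800)/7480 = 618 Ω.

V_th = 29.2 V, R_th = 618 Ω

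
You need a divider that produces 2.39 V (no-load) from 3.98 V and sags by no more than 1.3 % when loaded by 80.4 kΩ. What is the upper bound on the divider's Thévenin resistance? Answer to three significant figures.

Loading drop = R_th/(R_th + R_L) ≤ 0.0130, so R_th ≤ R_L · ε/(1−ε) = 80.4 kΩ × 0.0130/0.9870 = 1.06 kΩ.
(Any R1, R2 with R2/(R1+R2) = 0.601 and R1‖R2 ≤ 1.06 kΩ will meet the spec.)

R_th ≤ 1.06 kΩ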